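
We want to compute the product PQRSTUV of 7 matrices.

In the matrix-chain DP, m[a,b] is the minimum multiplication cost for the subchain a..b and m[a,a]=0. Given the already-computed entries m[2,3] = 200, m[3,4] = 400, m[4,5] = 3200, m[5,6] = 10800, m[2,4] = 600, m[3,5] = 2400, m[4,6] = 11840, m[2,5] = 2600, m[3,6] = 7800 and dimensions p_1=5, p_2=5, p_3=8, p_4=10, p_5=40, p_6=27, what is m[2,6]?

m[2,6] = min over k∈[2,5] of m[2,k]+m[k+1,6]+p_{1}·p_k·p_{6}.
k=2: 0 + 7800 + 5·5·27 = 8475; k=3: 200 + 11840 + 5·8·27 = 13120; k=4: 600 + 10800 + 5·10·27 = 12750; k=5: 2600 + 0 + 5·40·27 = 8000.
Minimum: 8000 at k=5.

8000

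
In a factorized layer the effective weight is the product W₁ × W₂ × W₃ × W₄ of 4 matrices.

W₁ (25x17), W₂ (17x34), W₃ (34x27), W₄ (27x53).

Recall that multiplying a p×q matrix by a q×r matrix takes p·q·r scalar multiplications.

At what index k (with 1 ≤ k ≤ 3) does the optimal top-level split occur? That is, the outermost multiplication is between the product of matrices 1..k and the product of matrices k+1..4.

1

Adjacent pairs: W₁W₂ = 25·17·34 = 14450; W₂W₃ = 17·34·27 = 15606; W₃W₄ = 34·27·53 = 48654.
Length 3: W₁..W₃: k=1: 0+15606+25·17·27=27081; k=2: 14450+0+25·34·27=37400 → min 27081 | W₂..W₄: k=2: 0+48654+17·34·53=79288; k=3: 15606+0+17·27·53=39933 → min 39933.
Top-level splits: k=1: (W₁..W₁)·(W₂..W₄) → 0+39933+25·17·53 = 62458; k=2: (W₁..W₂)·(W₃..W₄) → 14450+48654+25·34·53 = 108154; k=3: (W₁..W₃)·(W₄..W₄) → 27081+0+25·27·53 = 62856.
Best split is after W₁, i.e. k = 1.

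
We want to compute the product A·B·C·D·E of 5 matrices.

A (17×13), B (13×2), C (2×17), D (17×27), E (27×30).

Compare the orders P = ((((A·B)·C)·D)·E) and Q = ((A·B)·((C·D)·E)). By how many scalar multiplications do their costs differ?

Order P = ((((A·B)·C)·D)·E): (A·B): 17×13 by 13×2 → 17×2, cost 17·13·2 = 442; ((A·B)·C): 17×2 by 2×17 → 17×17, cost 17·2·17 = 578; cumulative 1020; (((A·B)·C)·D): 17×17 by 17×27 → 17×27, cost 17·17·27 = 7803; cumulative 8823; ((((A·B)·C)·D)·E): 17×27 by 27×30 → 17×30, cost 17·27·30 = 13770; cumulative 22593. Total 22593.
Order Q = ((A·B)·((C·D)·E)): (A·B): 17×13 by 13×2 → 17×2, cost 17·13·2 = 442; (C·D): 2×17 by 17×27 → 2×27, cost 2·17·27 = 918; ((C·D)·E): 2×27 by 27×30 → 2×30, cost 2·27·30 = 1620; cumulative 2538; ((A·B)·((C·D)·E)): 17×2 by 2×30 → 17×30, cost 17·2·30 = 1020; cumulative 4000. Total 4000.
Difference: |22593 − 4000| = 18593.

18593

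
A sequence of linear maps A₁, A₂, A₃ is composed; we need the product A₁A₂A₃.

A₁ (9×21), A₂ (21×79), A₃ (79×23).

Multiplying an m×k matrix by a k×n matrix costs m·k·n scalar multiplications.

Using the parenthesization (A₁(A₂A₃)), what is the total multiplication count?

(A₂A₃): 21×79 by 79×23 → 21×23, cost 21·79·23 = 38157
(A₁(A₂A₃)): 9×21 by 21×23 → 9×23, cost 9·21·23 = 4347; cumulative 42504
Total: 42504 scalar multiplications.

42504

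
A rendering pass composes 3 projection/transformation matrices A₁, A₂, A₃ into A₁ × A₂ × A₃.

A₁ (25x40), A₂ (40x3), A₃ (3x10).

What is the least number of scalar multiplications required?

Order (A₁ × (A₂ × A₃)): (A₂ × A₃): 40×3 by 3×10 → 40×10, cost 40·3·10 = 1200; (A₁ × (A₂ × A₃)): 25×40 by 40×10 → 25×10, cost 25·40·10 = 10000; cumulative 11200. Total 11200.
Order ((A₁ × A₂) × A₃): (A₁ × A₂): 25×40 by 40×3 → 25×3, cost 25·40·3 = 3000; ((A₁ × A₂) × A₃): 25×3 by 3×10 → 25×10, cost 25·3·10 = 750; cumulative 3750. Total 3750.
Minimum: 3750.

3750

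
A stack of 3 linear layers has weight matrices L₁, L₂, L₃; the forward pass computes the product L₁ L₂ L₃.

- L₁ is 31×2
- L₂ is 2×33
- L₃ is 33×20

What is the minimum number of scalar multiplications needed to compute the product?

Order (L₁ (L₂ L₃)): (L₂ L₃): 2×33 by 33×20 → 2×20, cost 2·33·20 = 1320; (L₁ (L₂ L₃)): 31×2 by 2×20 → 31×20, cost 31·2·20 = 1240; cumulative 2560. Total 2560.
Order ((L₁ L₂) L₃): (L₁ L₂): 31×2 by 2×33 → 31×33, cost 31·2·33 = 2046; ((L₁ L₂) L₃): 31×33 by 33×20 → 31×20, cost 31·33·20 = 20460; cumulative 22506. Total 22506.
Minimum: 2560.

2560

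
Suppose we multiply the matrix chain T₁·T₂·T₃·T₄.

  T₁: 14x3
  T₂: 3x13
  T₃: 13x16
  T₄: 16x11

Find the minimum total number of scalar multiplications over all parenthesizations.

Adjacent pairs: T₁T₂ = 14·3·13 = 546; T₂T₃ = 3·13·16 = 624; T₃T₄ = 13·16·11 = 2288.
Length 3: T₁..T₃: k=1: 0+624+14·3·16=1296; k=2: 546+0+14·13·16=3458 → min 1296 | T₂..T₄: k=2: 0+2288+3·13·11=2717; k=3: 624+0+3·16·11=1152 → min 1152.
Length 4: T₁..T₄: k=1: 0+1152+14·3·11=1614; k=2: 546+2288+14·13·11=4836; k=3: 1296+0+14·16·11=3760 → min 1614.
Optimal order: (T₁·((T₂·T₃)·T₄)) with cost 1614.

1614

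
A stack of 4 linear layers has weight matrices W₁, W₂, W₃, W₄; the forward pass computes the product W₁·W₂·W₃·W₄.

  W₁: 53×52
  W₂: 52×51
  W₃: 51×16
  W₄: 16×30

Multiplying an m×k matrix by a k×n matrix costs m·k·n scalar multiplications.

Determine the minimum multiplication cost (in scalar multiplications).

111968

Adjacent pairs: W₁W₂ = 53·52·51 = 140556; W₂W₃ = 52·51·16 = 42432; W₃W₄ = 51·16·30 = 24480.
Length 3: W₁..W₃: k=1: 0+42432+53·52·16=86528; k=2: 140556+0+53·51·16=183804 → min 86528 | W₂..W₄: k=2: 0+24480+52·51·30=104040; k=3: 42432+0+52·16·30=67392 → min 67392.
Length 4: W₁..W₄: k=1: 0+67392+53·52·30=150072; k=2: 140556+24480+53·51·30=246126; k=3: 86528+0+53·16·30=111968 → min 111968.
Optimal order: ((W₁·(W₂·W₃))·W₄) with cost 111968.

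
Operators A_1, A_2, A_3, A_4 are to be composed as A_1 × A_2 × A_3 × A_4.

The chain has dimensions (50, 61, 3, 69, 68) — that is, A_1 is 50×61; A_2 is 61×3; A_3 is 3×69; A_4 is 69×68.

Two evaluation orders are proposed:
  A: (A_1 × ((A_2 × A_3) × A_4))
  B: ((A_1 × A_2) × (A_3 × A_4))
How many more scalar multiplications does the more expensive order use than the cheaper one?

Order A = (A_1 × ((A_2 × A_3) × A_4)): (A_2 × A_3): 61×3 by 3×69 → 61×69, cost 61·3·69 = 12627; ((A_2 × A_3) × A_4): 61×69 by 69×68 → 61×68, cost 61·69·68 = 286212; cumulative 298839; (A_1 × ((A_2 × A_3) × A_4)): 50×61 by 61×68 → 50×68, cost 50·61·68 = 207400; cumulative 506239. Total 506239.
Order B = ((A_1 × A_2) × (A_3 × A_4)): (A_1 × A_2): 50×61 by 61×3 → 50×3, cost 50·61·3 = 9150; (A_3 × A_4): 3×69 by 69×68 → 3×68, cost 3·69·68 = 14076; ((A_1 × A_2) × (A_3 × A_4)): 50×3 by 3×68 → 50×68, cost 50·3·68 = 10200; cumulative 33426. Total 33426.
Difference: |506239 − 33426| = 472813.

472813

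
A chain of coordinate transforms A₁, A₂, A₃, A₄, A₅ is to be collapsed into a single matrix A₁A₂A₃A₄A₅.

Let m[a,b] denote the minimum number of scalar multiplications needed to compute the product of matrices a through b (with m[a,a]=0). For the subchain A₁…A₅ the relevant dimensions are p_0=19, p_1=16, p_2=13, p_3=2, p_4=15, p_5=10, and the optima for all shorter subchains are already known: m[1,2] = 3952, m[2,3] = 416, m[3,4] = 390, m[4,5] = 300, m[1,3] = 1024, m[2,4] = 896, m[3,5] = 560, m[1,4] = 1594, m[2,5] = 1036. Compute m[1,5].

1704

m[1,5] = min over k∈[1,4] of m[1,k]+m[k+1,5]+p_{0}·p_k·p_{5}.
k=1: 0 + 1036 + 19·16·10 = 4076; k=2: 3952 + 560 + 19·13·10 = 6982; k=3: 1024 + 300 + 19·2·10 = 1704; k=4: 1594 + 0 + 19·15·10 = 4444.
Minimum: 1704 at k=3.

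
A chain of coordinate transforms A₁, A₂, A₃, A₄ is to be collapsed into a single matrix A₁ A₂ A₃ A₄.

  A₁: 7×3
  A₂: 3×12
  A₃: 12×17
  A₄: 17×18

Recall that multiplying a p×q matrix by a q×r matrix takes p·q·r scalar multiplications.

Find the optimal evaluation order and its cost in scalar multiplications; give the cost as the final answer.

1908

Adjacent pairs: A₁A₂ = 7·3·12 = 252; A₂A₃ = 3·12·17 = 612; A₃A₄ = 12·17·18 = 3672.
Length 3: A₁..A₃: k=1: 0+612+7·3·17=969; k=2: 252+0+7·12·17=1680 → min 969 | A₂..A₄: k=2: 0+3672+3·12·18=4320; k=3: 612+0+3·17·18=1530 → min 1530.
Length 4: A₁..A₄: k=1: 0+1530+7·3·18=1908; k=2: 252+3672+7·12·18=5436; k=3: 969+0+7·17·18=3111 → min 1908.
Optimal parenthesization: (A₁ ((A₂ A₃) A₄)) with cost 1908.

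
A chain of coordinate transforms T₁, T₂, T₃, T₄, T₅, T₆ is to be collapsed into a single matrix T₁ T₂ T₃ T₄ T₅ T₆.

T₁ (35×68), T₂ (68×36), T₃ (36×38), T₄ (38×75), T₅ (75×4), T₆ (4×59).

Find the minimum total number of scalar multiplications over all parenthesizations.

Adjacent pairs: T₁T₂ = 35·68·36 = 85680; T₂T₃ = 68·36·38 = 93024; T₃T₄ = 36·38·75 = 102600; T₄T₅ = 38·75·4 = 11400; T₅T₆ = 75·4·59 = 17700.
Length 3: T₁..T₃: k=1: 0+93024+35·68·38=183464; k=2: 85680+0+35·36·38=133560 → min 133560 | T₂..T₄: k=2: 0+102600+68·36·75=286200; k=3: 93024+0+68·38·75=286824 → min 286200 | T₃..T₅: k=3: 0+11400+36·38·4=16872; k=4: 102600+0+36·75·4=113400 → min 16872 | T₄..T₆: k=4: 0+17700+38·75·59=185850; k=5: 11400+0+38·4·59=20368 → min 20368.
Length 4: T₁..T₄: k=1: 0+286200+35·68·75=464700; k=2: 85680+102600+35·36·75=282780; k=3: 133560+0+35·38·75=233310 → min 233310 | T₂..T₅: k=2: 0+16872+68·36·4=26664; k=3: 93024+11400+68·38·4=114760; k=4: 286200+0+68·75·4=306600 → min 26664 | T₃..T₆: k=3: 0+20368+36·38·59=101080; k=4: 102600+17700+36·75·59=279600; k=5: 16872+0+36·4·59=25368 → min 25368.
Length 5: T₁..T₅: k=1: 0+26664+35·68·4=36184; k=2: 85680+16872+35·36·4=107592; k=3: 133560+11400+35·38·4=150280; k=4: 233310+0+35·75·4=243810 → min 36184 | T₂..T₆: k=2: 0+25368+68·36·59=169800; k=3: 93024+20368+68·38·59=265848; k=4: 286200+17700+68·75·59=604800; k=5: 26664+0+68·4·59=42712 → min 42712.
Length 6: T₁..T₆: k=1: 0+42712+35·68·59=183132; k=2: 85680+25368+35·36·59=185388; k=3: 133560+20368+35·38·59=232398; k=4: 233310+17700+35·75·59=405885; k=5: 36184+0+35·4·59=44444 → min 44444.
Optimal order: ((T₁ (T₂ (T₃ (T₄ T₅)))) T₆) with cost 44444.

44444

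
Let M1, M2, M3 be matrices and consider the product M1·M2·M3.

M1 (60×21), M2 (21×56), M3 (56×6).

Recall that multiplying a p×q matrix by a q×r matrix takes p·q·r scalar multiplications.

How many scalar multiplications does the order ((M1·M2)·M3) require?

90720

(M1·M2): 60×21 by 21×56 → 60×56, cost 60·21·56 = 70560
((M1·M2)·M3): 60×56 by 56×6 → 60×6, cost 60·56·6 = 20160; cumulative 90720
Total: 90720 scalar multiplications.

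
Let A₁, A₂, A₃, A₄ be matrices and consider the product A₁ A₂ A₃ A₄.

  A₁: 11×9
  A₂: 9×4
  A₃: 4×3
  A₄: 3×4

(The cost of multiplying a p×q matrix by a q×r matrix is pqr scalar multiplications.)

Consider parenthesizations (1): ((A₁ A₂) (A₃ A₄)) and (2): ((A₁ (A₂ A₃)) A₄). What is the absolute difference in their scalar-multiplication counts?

83

Order (1) = ((A₁ A₂) (A₃ A₄)): (A₁ A₂): 11×9 by 9×4 → 11×4, cost 11·9·4 = 396; (A₃ A₄): 4×3 by 3×4 → 4×4, cost 4·3·4 = 48; ((A₁ A₂) (A₃ A₄)): 11×4 by 4×4 → 11×4, cost 11·4·4 = 176; cumulative 620. Total 620.
Order (2) = ((A₁ (A₂ A₃)) A₄): (A₂ A₃): 9×4 by 4×3 → 9×3, cost 9·4·3 = 108; (A₁ (A₂ A₃)): 11×9 by 9×3 → 11×3, cost 11·9·3 = 297; cumulative 405; ((A₁ (A₂ A₃)) A₄): 11×3 by 3×4 → 11×4, cost 11·3·4 = 132; cumulative 537. Total 537.
Difference: |620 − 537| = 83.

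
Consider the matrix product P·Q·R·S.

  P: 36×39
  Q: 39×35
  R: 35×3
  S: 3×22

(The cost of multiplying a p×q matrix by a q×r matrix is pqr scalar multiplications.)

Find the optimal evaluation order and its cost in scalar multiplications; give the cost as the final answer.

10683

Adjacent pairs: PQ = 36·39·35 = 49140; QR = 39·35·3 = 4095; RS = 35·3·22 = 2310.
Length 3: P..R: k=1: 0+4095+36·39·3=8307; k=2: 49140+0+36·35·3=52920 → min 8307 | Q..S: k=2: 0+2310+39·35·22=32340; k=3: 4095+0+39·3·22=6669 → min 6669.
Length 4: P..S: k=1: 0+6669+36·39·22=37557; k=2: 49140+2310+36·35·22=79170; k=3: 8307+0+36·3·22=10683 → min 10683.
Optimal parenthesization: ((P·(Q·R))·S) with cost 10683.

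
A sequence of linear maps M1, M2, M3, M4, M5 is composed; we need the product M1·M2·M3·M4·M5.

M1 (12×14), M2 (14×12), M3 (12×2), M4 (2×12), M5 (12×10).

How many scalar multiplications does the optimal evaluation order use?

1152

Adjacent pairs: M1M2 = 12·14·12 = 2016; M2M3 = 14·12·2 = 336; M3M4 = 12·2·12 = 288; M4M5 = 2·12·10 = 240.
Length 3: M1..M3: k=1: 0+336+12·14·2=672; k=2: 2016+0+12·12·2=2304 → min 672 | M2..M4: k=2: 0+288+14·12·12=2304; k=3: 336+0+14·2·12=672 → min 672 | M3..M5: k=3: 0+240+12·2·10=480; k=4: 288+0+12·12·10=1728 → min 480.
Length 4: M1..M4: k=1: 0+672+12·14·12=2688; k=2: 2016+288+12·12·12=4032; k=3: 672+0+12·2·12=960 → min 960 | M2..M5: k=2: 0+480+14·12·10=2160; k=3: 336+240+14·2·10=856; k=4: 672+0+14·12·10=2352 → min 856.
Length 5: M1..M5: k=1: 0+856+12·14·10=2536; k=2: 2016+480+12·12·10=3936; k=3: 672+240+12·2·10=1152; k=4: 960+0+12·12·10=2400 → min 1152.
Optimal order: ((M1·(M2·M3))·(M4·M5)) with cost 1152.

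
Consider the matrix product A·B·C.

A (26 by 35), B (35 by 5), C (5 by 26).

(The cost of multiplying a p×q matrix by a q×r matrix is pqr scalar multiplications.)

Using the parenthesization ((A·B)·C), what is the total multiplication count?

7930

(A·B): 26×35 by 35×5 → 26×5, cost 26·35·5 = 4550
((A·B)·C): 26×5 by 5×26 → 26×26, cost 26·5·26 = 3380; cumulative 7930
Total: 7930 scalar multiplications.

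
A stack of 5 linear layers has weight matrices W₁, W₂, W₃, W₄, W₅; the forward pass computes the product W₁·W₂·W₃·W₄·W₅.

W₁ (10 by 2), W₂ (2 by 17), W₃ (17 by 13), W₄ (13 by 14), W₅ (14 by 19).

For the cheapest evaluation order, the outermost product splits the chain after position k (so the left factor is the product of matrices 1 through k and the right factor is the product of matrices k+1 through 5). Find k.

Adjacent pairs: W₁W₂ = 10·2·17 = 340; W₂W₃ = 2·17·13 = 442; W₃W₄ = 17·13·14 = 3094; W₄W₅ = 13·14·19 = 3458.
Length 3: W₁..W₃: k=1: 0+442+10·2·13=702; k=2: 340+0+10·17·13=2550 → min 702 | W₂..W₄: k=2: 0+3094+2·17·14=3570; k=3: 442+0+2·13·14=806 → min 806 | W₃..W₅: k=3: 0+3458+17·13·19=7657; k=4: 3094+0+17·14·19=7616 → min 7616.
Length 4: W₁..W₄: k=1: 0+806+10·2·14=1086; k=2: 340+3094+10·17·14=5814; k=3: 702+0+10·13·14=2522 → min 1086 | W₂..W₅: k=2: 0+7616+2·17·19=8262; k=3: 442+3458+2·13·19=4394; k=4: 806+0+2·14·19=1338 → min 1338.
Top-level splits: k=1: (W₁..W₁)·(W₂..W₅) → 0+1338+10·2·19 = 1718; k=2: (W₁..W₂)·(W₃..W₅) → 340+7616+10·17·19 = 11186; k=3: (W₁..W₃)·(W₄..W₅) → 702+3458+10·13·19 = 6630; k=4: (W₁..W₄)·(W₅..W₅) → 1086+0+10·14·19 = 3746.
Best split is after W₁, i.e. k = 1.

1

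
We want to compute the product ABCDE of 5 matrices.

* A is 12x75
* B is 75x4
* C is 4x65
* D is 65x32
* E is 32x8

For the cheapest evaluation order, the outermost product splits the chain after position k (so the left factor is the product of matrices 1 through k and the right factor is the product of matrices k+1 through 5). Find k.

Adjacent pairs: AB = 12·75·4 = 3600; BC = 75·4·65 = 19500; CD = 4·65·32 = 8320; DE = 65·32·8 = 16640.
Length 3: A..C: k=1: 0+19500+12·75·65=78000; k=2: 3600+0+12·4·65=6720 → min 6720 | B..D: k=2: 0+8320+75·4·32=17920; k=3: 19500+0+75·65·32=175500 → min 17920 | C..E: k=3: 0+16640+4·65·8=18720; k=4: 8320+0+4·32·8=9344 → min 9344.
Length 4: A..D: k=1: 0+17920+12·75·32=46720; k=2: 3600+8320+12·4·32=13456; k=3: 6720+0+12·65·32=31680 → min 13456 | B..E: k=2: 0+9344+75·4·8=11744; k=3: 19500+16640+75·65·8=75140; k=4: 17920+0+75·32·8=37120 → min 11744.
Top-level splits: k=1: (A..A)·(B..E) → 0+11744+12·75·8 = 18944; k=2: (A..B)·(C..E) → 3600+9344+12·4·8 = 13328; k=3: (A..C)·(D..E) → 6720+16640+12·65·8 = 29600; k=4: (A..D)·(E..E) → 13456+0+12·32·8 = 16528.
Best split is after B, i.e. k = 2.

2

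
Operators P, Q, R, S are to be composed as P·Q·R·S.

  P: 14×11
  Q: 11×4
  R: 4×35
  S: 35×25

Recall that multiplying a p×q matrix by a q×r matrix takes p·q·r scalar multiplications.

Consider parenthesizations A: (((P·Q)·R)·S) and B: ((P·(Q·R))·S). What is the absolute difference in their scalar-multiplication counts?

4354

Order A = (((P·Q)·R)·S): (P·Q): 14×11 by 11×4 → 14×4, cost 14·11·4 = 616; ((P·Q)·R): 14×4 by 4×35 → 14×35, cost 14·4·35 = 1960; cumulative 2576; (((P·Q)·R)·S): 14×35 by 35×25 → 14×25, cost 14·35·25 = 12250; cumulative 14826. Total 14826.
Order B = ((P·(Q·R))·S): (Q·R): 11×4 by 4×35 → 11×35, cost 11·4·35 = 1540; (P·(Q·R)): 14×11 by 11×35 → 14×35, cost 14·11·35 = 5390; cumulative 6930; ((P·(Q·R))·S): 14×35 by 35×25 → 14×25, cost 14·35·25 = 12250; cumulative 19180. Total 19180.
Difference: |14826 − 19180| = 4354.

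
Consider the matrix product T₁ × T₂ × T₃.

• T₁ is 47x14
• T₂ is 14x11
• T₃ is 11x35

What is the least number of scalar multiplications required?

25333

Order (T₁ × (T₂ × T₃)): (T₂ × T₃): 14×11 by 11×35 → 14×35, cost 14·11·35 = 5390; (T₁ × (T₂ × T₃)): 47×14 by 14×35 → 47×35, cost 47·14·35 = 23030; cumulative 28420. Total 28420.
Order ((T₁ × T₂) × T₃): (T₁ × T₂): 47×14 by 14×11 → 47×11, cost 47·14·11 = 7238; ((T₁ × T₂) × T₃): 47×11 by 11×35 → 47×35, cost 47·11·35 = 18095; cumulative 25333. Total 25333.
Minimum: 25333.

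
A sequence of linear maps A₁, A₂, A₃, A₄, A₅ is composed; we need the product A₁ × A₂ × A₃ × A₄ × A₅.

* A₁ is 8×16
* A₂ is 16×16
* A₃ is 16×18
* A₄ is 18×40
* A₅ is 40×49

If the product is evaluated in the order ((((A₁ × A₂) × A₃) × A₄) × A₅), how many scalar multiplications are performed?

25792

(A₁ × A₂): 8×16 by 16×16 → 8×16, cost 8·16·16 = 2048
((A₁ × A₂) × A₃): 8×16 by 16×18 → 8×18, cost 8·16·18 = 2304; cumulative 4352
(((A₁ × A₂) × A₃) × A₄): 8×18 by 18×40 → 8×40, cost 8·18·40 = 5760; cumulative 10112
((((A₁ × A₂) × A₃) × A₄) × A₅): 8×40 by 40×49 → 8×49, cost 8·40·49 = 15680; cumulative 25792
Total: 25792 scalar multiplications.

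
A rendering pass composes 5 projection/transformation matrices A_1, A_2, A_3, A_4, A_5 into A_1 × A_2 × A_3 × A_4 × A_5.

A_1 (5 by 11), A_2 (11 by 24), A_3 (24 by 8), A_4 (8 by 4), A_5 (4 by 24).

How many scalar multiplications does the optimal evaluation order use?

Adjacent pairs: A_1A_2 = 5·11·24 = 1320; A_2A_3 = 11·24·8 = 2112; A_3A_4 = 24·8·4 = 768; A_4A_5 = 8·4·24 = 768.
Length 3: A_1..A_3: k=1: 0+2112+5·11·8=2552; k=2: 1320+0+5·24·8=2280 → min 2280 | A_2..A_4: k=2: 0+768+11·24·4=1824; k=3: 2112+0+11·8·4=2464 → min 1824 | A_3..A_5: k=3: 0+768+24·8·24=5376; k=4: 768+0+24·4·24=3072 → min 3072.
Length 4: A_1..A_4: k=1: 0+1824+5·11·4=2044; k=2: 1320+768+5·24·4=2568; k=3: 2280+0+5·8·4=2440 → min 2044 | A_2..A_5: k=2: 0+3072+11·24·24=9408; k=3: 2112+768+11·8·24=4992; k=4: 1824+0+11·4·24=2880 → min 2880.
Length 5: A_1..A_5: k=1: 0+2880+5·11·24=4200; k=2: 1320+3072+5·24·24=7272; k=3: 2280+768+5·8·24=4008; k=4: 2044+0+5·4·24=2524 → min 2524.
Optimal order: ((A_1 × (A_2 × (A_3 × A_4))) × A_5) with cost 2524.

2524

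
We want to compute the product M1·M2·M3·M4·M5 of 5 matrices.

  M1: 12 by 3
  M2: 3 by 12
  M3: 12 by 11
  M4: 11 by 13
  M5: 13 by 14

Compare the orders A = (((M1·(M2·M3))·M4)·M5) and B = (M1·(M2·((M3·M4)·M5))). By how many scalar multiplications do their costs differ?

Order A = (((M1·(M2·M3))·M4)·M5): (M2·M3): 3×12 by 12×11 → 3×11, cost 3·12·11 = 396; (M1·(M2·M3)): 12×3 by 3×11 → 12×11, cost 12·3·11 = 396; cumulative 792; ((M1·(M2·M3))·M4): 12×11 by 11×13 → 12×13, cost 12·11·13 = 1716; cumulative 2508; (((M1·(M2·M3))·M4)·M5): 12×13 by 13×14 → 12×14, cost 12·13·14 = 2184; cumulative 4692. Total 4692.
Order B = (M1·(M2·((M3·M4)·M5))): (M3·M4): 12×11 by 11×13 → 12×13, cost 12·11·13 = 1716; ((M3·M4)·M5): 12×13 by 13×14 → 12×14, cost 12·13·14 = 2184; cumulative 3900; (M2·((M3·M4)·M5)): 3×12 by 12×14 → 3×14, cost 3·12·14 = 504; cumulative 4404; (M1·(M2·((M3·M4)·M5))): 12×3 by 3×14 → 12×14, cost 12·3·14 = 504; cumulative 4908. Total 4908.
Difference: |4692 − 4908| = 216.

216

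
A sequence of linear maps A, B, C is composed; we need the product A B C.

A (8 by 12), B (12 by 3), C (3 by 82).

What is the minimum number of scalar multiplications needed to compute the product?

2256

Order (A (B C)): (B C): 12×3 by 3×82 → 12×82, cost 12·3·82 = 2952; (A (B C)): 8×12 by 12×82 → 8×82, cost 8·12·82 = 7872; cumulative 10824. Total 10824.
Order ((A B) C): (A B): 8×12 by 12×3 → 8×3, cost 8·12·3 = 288; ((A B) C): 8×3 by 3×82 → 8×82, cost 8·3·82 = 1968; cumulative 2256. Total 2256.
Minimum: 2256.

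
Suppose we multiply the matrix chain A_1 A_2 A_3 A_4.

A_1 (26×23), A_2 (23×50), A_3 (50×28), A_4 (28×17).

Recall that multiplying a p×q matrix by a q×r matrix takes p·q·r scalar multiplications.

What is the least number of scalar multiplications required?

Adjacent pairs: A_1A_2 = 26·23·50 = 29900; A_2A_3 = 23·50·28 = 32200; A_3A_4 = 50·28·17 = 23800.
Length 3: A_1..A_3: k=1: 0+32200+26·23·28=48944; k=2: 29900+0+26·50·28=66300 → min 48944 | A_2..A_4: k=2: 0+23800+23·50·17=43350; k=3: 32200+0+23·28·17=43148 → min 43148.
Length 4: A_1..A_4: k=1: 0+43148+26·23·17=53314; k=2: 29900+23800+26·50·17=75800; k=3: 48944+0+26·28·17=61320 → min 53314.
Optimal order: (A_1 ((A_2 A_3) A_4)) with cost 53314.

53314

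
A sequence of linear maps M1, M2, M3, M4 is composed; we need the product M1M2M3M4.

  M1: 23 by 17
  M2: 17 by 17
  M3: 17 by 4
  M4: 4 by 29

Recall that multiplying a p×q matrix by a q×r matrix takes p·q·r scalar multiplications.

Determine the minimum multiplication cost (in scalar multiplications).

5388

Adjacent pairs: M1M2 = 23·17·17 = 6647; M2M3 = 17·17·4 = 1156; M3M4 = 17·4·29 = 1972.
Length 3: M1..M3: k=1: 0+1156+23·17·4=2720; k=2: 6647+0+23·17·4=8211 → min 2720 | M2..M4: k=2: 0+1972+17·17·29=10353; k=3: 1156+0+17·4·29=3128 → min 3128.
Length 4: M1..M4: k=1: 0+3128+23·17·29=14467; k=2: 6647+1972+23·17·29=19958; k=3: 2720+0+23·4·29=5388 → min 5388.
Optimal order: ((M1(M2M3))M4) with cost 5388.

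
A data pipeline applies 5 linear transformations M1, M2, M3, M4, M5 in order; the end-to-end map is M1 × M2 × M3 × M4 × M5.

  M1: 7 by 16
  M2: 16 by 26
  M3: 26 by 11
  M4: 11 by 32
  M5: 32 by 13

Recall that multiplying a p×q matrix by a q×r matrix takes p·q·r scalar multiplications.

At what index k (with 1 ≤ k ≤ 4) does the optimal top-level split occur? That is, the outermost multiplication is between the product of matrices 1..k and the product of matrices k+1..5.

Adjacent pairs: M1M2 = 7·16·26 = 2912; M2M3 = 16·26·11 = 4576; M3M4 = 26·11·32 = 9152; M4M5 = 11·32·13 = 4576.
Length 3: M1..M3: k=1: 0+4576+7·16·11=5808; k=2: 2912+0+7·26·11=4914 → min 4914 | M2..M4: k=2: 0+9152+16·26·32=22464; k=3: 4576+0+16·11·32=10208 → min 10208 | M3..M5: k=3: 0+4576+26·11·13=8294; k=4: 9152+0+26·32·13=19968 → min 8294.
Length 4: M1..M4: k=1: 0+10208+7·16·32=13792; k=2: 2912+9152+7·26·32=17888; k=3: 4914+0+7·11·32=7378 → min 7378 | M2..M5: k=2: 0+8294+16·26·13=13702; k=3: 4576+4576+16·11·13=11440; k=4: 10208+0+16·32·13=16864 → min 11440.
Top-level splits: k=1: (M1..M1)·(M2..M5) → 0+11440+7·16·13 = 12896; k=2: (M1..M2)·(M3..M5) → 2912+8294+7·26·13 = 13572; k=3: (M1..M3)·(M4..M5) → 4914+4576+7·11·13 = 10491; k=4: (M1..M4)·(M5..M5) → 7378+0+7·32·13 = 10290.
Best split is after M4, i.e. k = 4.

4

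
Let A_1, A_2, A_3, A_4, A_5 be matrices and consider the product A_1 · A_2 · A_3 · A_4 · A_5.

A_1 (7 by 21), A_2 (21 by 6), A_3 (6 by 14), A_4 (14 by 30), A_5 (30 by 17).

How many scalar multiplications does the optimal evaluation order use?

7176

Adjacent pairs: A_1A_2 = 7·21·6 = 882; A_2A_3 = 21·6·14 = 1764; A_3A_4 = 6·14·30 = 2520; A_4A_5 = 14·30·17 = 7140.
Length 3: A_1..A_3: k=1: 0+1764+7·21·14=3822; k=2: 882+0+7·6·14=1470 → min 1470 | A_2..A_4: k=2: 0+2520+21·6·30=6300; k=3: 1764+0+21·14·30=10584 → min 6300 | A_3..A_5: k=3: 0+7140+6·14·17=8568; k=4: 2520+0+6·30·17=5580 → min 5580.
Length 4: A_1..A_4: k=1: 0+6300+7·21·30=10710; k=2: 882+2520+7·6·30=4662; k=3: 1470+0+7·14·30=4410 → min 4410 | A_2..A_5: k=2: 0+5580+21·6·17=7722; k=3: 1764+7140+21·14·17=13902; k=4: 6300+0+21·30·17=17010 → min 7722.
Length 5: A_1..A_5: k=1: 0+7722+7·21·17=10221; k=2: 882+5580+7·6·17=7176; k=3: 1470+7140+7·14·17=10276; k=4: 4410+0+7·30·17=7980 → min 7176.
Optimal order: ((A_1 · A_2) · ((A_3 · A_4) · A_5)) with cost 7176.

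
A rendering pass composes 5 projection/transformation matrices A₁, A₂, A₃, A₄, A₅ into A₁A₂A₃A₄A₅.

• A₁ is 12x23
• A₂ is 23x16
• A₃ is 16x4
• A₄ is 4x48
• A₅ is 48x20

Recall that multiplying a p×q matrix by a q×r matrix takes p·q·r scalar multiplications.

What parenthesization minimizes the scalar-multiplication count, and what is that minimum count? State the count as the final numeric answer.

7376

Adjacent pairs: A₁A₂ = 12·23·16 = 4416; A₂A₃ = 23·16·4 = 1472; A₃A₄ = 16·4·48 = 3072; A₄A₅ = 4·48·20 = 3840.
Length 3: A₁..A₃: k=1: 0+1472+12·23·4=2576; k=2: 4416+0+12·16·4=5184 → min 2576 | A₂..A₄: k=2: 0+3072+23·16·48=20736; k=3: 1472+0+23·4·48=5888 → min 5888 | A₃..A₅: k=3: 0+3840+16·4·20=5120; k=4: 3072+0+16·48·20=18432 → min 5120.
Length 4: A₁..A₄: k=1: 0+5888+12·23·48=19136; k=2: 4416+3072+12·16·48=16704; k=3: 2576+0+12·4·48=4880 → min 4880 | A₂..A₅: k=2: 0+5120+23·16·20=12480; k=3: 1472+3840+23·4·20=7152; k=4: 5888+0+23·48·20=27968 → min 7152.
Length 5: A₁..A₅: k=1: 0+7152+12·23·20=12672; k=2: 4416+5120+12·16·20=13376; k=3: 2576+3840+12·4·20=7376; k=4: 4880+0+12·48·20=16400 → min 7376.
Optimal parenthesization: ((A₁(A₂A₃))(A₄A₅)) with cost 7376.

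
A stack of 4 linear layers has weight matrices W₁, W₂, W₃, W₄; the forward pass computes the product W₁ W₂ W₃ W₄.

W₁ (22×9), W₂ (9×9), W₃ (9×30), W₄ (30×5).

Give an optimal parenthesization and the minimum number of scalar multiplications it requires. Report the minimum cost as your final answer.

2745

Adjacent pairs: W₁W₂ = 22·9·9 = 1782; W₂W₃ = 9·9·30 = 2430; W₃W₄ = 9·30·5 = 1350.
Length 3: W₁..W₃: k=1: 0+2430+22·9·30=8370; k=2: 1782+0+22·9·30=7722 → min 7722 | W₂..W₄: k=2: 0+1350+9·9·5=1755; k=3: 2430+0+9·30·5=3780 → min 1755.
Length 4: W₁..W₄: k=1: 0+1755+22·9·5=2745; k=2: 1782+1350+22·9·5=4122; k=3: 7722+0+22·30·5=11022 → min 2745.
Optimal parenthesization: (W₁ (W₂ (W₃ W₄))) with cost 2745.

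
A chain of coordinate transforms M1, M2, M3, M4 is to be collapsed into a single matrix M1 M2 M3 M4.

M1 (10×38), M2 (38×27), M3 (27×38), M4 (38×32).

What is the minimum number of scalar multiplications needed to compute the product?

32680

Adjacent pairs: M1M2 = 10·38·27 = 10260; M2M3 = 38·27·38 = 38988; M3M4 = 27·38·32 = 32832.
Length 3: M1..M3: k=1: 0+38988+10·38·38=53428; k=2: 10260+0+10·27·38=20520 → min 20520 | M2..M4: k=2: 0+32832+38·27·32=65664; k=3: 38988+0+38·38·32=85196 → min 65664.
Length 4: M1..M4: k=1: 0+65664+10·38·32=77824; k=2: 10260+32832+10·27·32=51732; k=3: 20520+0+10·38·32=32680 → min 32680.
Optimal order: (((M1 M2) M3) M4) with cost 32680.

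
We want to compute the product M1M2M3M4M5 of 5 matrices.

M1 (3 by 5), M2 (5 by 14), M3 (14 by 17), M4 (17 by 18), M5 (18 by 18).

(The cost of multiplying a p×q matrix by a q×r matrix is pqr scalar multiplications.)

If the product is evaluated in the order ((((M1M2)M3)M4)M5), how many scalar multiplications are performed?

2814

(M1M2): 3×5 by 5×14 → 3×14, cost 3·5·14 = 210
((M1M2)M3): 3×14 by 14×17 → 3×17, cost 3·14·17 = 714; cumulative 924
(((M1M2)M3)M4): 3×17 by 17×18 → 3×18, cost 3·17·18 = 918; cumulative 1842
((((M1M2)M3)M4)M5): 3×18 by 18×18 → 3×18, cost 3·18·18 = 972; cumulative 2814
Total: 2814 scalar multiplications.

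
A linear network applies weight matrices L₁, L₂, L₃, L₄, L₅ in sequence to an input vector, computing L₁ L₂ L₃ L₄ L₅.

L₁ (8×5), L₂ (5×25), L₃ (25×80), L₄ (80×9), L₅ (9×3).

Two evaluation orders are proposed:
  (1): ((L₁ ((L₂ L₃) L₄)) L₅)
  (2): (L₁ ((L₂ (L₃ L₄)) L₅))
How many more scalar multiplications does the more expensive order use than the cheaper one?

Order (1) = ((L₁ ((L₂ L₃) L₄)) L₅): (L₂ L₃): 5×25 by 25×80 → 5×80, cost 5·25·80 = 10000; ((L₂ L₃) L₄): 5×80 by 80×9 → 5×9, cost 5·80·9 = 3600; cumulative 13600; (L₁ ((L₂ L₃) L₄)): 8×5 by 5×9 → 8×9, cost 8·5·9 = 360; cumulative 13960; ((L₁ ((L₂ L₃) L₄)) L₅): 8×9 by 9×3 → 8×3, cost 8·9·3 = 216; cumulative 14176. Total 14176.
Order (2) = (L₁ ((L₂ (L₃ L₄)) L₅)): (L₃ L₄): 25×80 by 80×9 → 25×9, cost 25·80·9 = 18000; (L₂ (L₃ L₄)): 5×25 by 25×9 → 5×9, cost 5·25·9 = 1125; cumulative 19125; ((L₂ (L₃ L₄)) L₅): 5×9 by 9×3 → 5×3, cost 5·9·3 = 135; cumulative 19260; (L₁ ((L₂ (L₃ L₄)) L₅)): 8×5 by 5×3 → 8×3, cost 8·5·3 = 120; cumulative 19380. Total 19380.
Difference: |14176 − 19380| = 5204.

5204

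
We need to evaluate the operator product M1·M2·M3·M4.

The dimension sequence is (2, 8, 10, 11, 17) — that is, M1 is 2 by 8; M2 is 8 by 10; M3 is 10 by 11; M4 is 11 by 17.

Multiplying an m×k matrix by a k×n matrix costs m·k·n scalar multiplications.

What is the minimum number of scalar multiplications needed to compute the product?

754

Adjacent pairs: M1M2 = 2·8·10 = 160; M2M3 = 8·10·11 = 880; M3M4 = 10·11·17 = 1870.
Length 3: M1..M3: k=1: 0+880+2·8·11=1056; k=2: 160+0+2·10·11=380 → min 380 | M2..M4: k=2: 0+1870+8·10·17=3230; k=3: 880+0+8·11·17=2376 → min 2376.
Length 4: M1..M4: k=1: 0+2376+2·8·17=2648; k=2: 160+1870+2·10·17=2370; k=3: 380+0+2·11·17=754 → min 754.
Optimal order: (((M1·M2)·M3)·M4) with cost 754.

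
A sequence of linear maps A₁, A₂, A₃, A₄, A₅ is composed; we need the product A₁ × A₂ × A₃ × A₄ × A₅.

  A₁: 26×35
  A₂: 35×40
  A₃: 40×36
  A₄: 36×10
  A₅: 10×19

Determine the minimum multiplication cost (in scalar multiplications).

Adjacent pairs: A₁A₂ = 26·35·40 = 36400; A₂A₃ = 35·40·36 = 50400; A₃A₄ = 40·36·10 = 14400; A₄A₅ = 36·10·19 = 6840.
Length 3: A₁..A₃: k=1: 0+50400+26·35·36=83160; k=2: 36400+0+26·40·36=73840 → min 73840 | A₂..A₄: k=2: 0+14400+35·40·10=28400; k=3: 50400+0+35·36·10=63000 → min 28400 | A₃..A₅: k=3: 0+6840+40·36·19=34200; k=4: 14400+0+40·10·19=22000 → min 22000.
Length 4: A₁..A₄: k=1: 0+28400+26·35·10=37500; k=2: 36400+14400+26·40·10=61200; k=3: 73840+0+26·36·10=83200 → min 37500 | A₂..A₅: k=2: 0+22000+35·40·19=48600; k=3: 50400+6840+35·36·19=81180; k=4: 28400+0+35·10·19=35050 → min 35050.
Length 5: A₁..A₅: k=1: 0+35050+26·35·19=52340; k=2: 36400+22000+26·40·19=78160; k=3: 73840+6840+26·36·19=98464; k=4: 37500+0+26·10·19=42440 → min 42440.
Optimal order: ((A₁ × (A₂ × (A₃ × A₄))) × A₅) with cost 42440.

42440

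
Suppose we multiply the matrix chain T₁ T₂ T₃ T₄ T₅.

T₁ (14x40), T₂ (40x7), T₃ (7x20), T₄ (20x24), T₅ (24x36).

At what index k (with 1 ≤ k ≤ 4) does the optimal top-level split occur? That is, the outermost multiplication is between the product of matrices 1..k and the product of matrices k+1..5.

2

Adjacent pairs: T₁T₂ = 14·40·7 = 3920; T₂T₃ = 40·7·20 = 5600; T₃T₄ = 7·20·24 = 3360; T₄T₅ = 20·24·36 = 17280.
Length 3: T₁..T₃: k=1: 0+5600+14·40·20=16800; k=2: 3920+0+14·7·20=5880 → min 5880 | T₂..T₄: k=2: 0+3360+40·7·24=10080; k=3: 5600+0+40·20·24=24800 → min 10080 | T₃..T₅: k=3: 0+17280+7·20·36=22320; k=4: 3360+0+7·24·36=9408 → min 9408.
Length 4: T₁..T₄: k=1: 0+10080+14·40·24=23520; k=2: 3920+3360+14·7·24=9632; k=3: 5880+0+14·20·24=12600 → min 9632 | T₂..T₅: k=2: 0+9408+40·7·36=19488; k=3: 5600+17280+40·20·36=51680; k=4: 10080+0+40·24·36=44640 → min 19488.
Top-level splits: k=1: (T₁..T₁)·(T₂..T₅) → 0+19488+14·40·36 = 39648; k=2: (T₁..T₂)·(T₃..T₅) → 3920+9408+14·7·36 = 16856; k=3: (T₁..T₃)·(T₄..T₅) → 5880+17280+14·20·36 = 33240; k=4: (T₁..T₄)·(T₅..T₅) → 9632+0+14·24·36 = 21728.
Best split is after T₂, i.e. k = 2.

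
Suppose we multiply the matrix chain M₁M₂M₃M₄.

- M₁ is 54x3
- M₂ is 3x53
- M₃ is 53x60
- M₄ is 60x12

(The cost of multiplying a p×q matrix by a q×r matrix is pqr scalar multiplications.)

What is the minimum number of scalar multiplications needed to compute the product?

13644

Adjacent pairs: M₁M₂ = 54·3·53 = 8586; M₂M₃ = 3·53·60 = 9540; M₃M₄ = 53·60·12 = 38160.
Length 3: M₁..M₃: k=1: 0+9540+54·3·60=19260; k=2: 8586+0+54·53·60=180306 → min 19260 | M₂..M₄: k=2: 0+38160+3·53·12=40068; k=3: 9540+0+3·60·12=11700 → min 11700.
Length 4: M₁..M₄: k=1: 0+11700+54·3·12=13644; k=2: 8586+38160+54·53·12=81090; k=3: 19260+0+54·60·12=58140 → min 13644.
Optimal order: (M₁((M₂M₃)M₄)) with cost 13644.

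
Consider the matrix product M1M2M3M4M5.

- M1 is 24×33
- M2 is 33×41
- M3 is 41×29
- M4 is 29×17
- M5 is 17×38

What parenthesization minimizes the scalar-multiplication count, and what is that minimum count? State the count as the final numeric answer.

72182

Adjacent pairs: M1M2 = 24·33·41 = 32472; M2M3 = 33·41·29 = 39237; M3M4 = 41·29·17 = 20213; M4M5 = 29·17·38 = 18734.
Length 3: M1..M3: k=1: 0+39237+24·33·29=62205; k=2: 32472+0+24·41·29=61008 → min 61008 | M2..M4: k=2: 0+20213+33·41·17=43214; k=3: 39237+0+33·29·17=55506 → min 43214 | M3..M5: k=3: 0+18734+41·29·38=63916; k=4: 20213+0+41·17·38=46699 → min 46699.
Length 4: M1..M4: k=1: 0+43214+24·33·17=56678; k=2: 32472+20213+24·41·17=69413; k=3: 61008+0+24·29·17=72840 → min 56678 | M2..M5: k=2: 0+46699+33·41·38=98113; k=3: 39237+18734+33·29·38=94337; k=4: 43214+0+33·17·38=64532 → min 64532.
Length 5: M1..M5: k=1: 0+64532+24·33·38=94628; k=2: 32472+46699+24·41·38=116563; k=3: 61008+18734+24·29·38=106190; k=4: 56678+0+24·17·38=72182 → min 72182.
Optimal parenthesization: ((M1(M2(M3M4)))M5) with cost 72182.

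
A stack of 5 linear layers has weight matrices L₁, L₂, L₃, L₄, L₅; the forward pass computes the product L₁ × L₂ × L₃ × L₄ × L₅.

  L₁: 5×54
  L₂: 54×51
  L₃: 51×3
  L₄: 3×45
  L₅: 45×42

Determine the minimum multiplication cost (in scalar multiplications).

Adjacent pairs: L₁L₂ = 5·54·51 = 13770; L₂L₃ = 54·51·3 = 8262; L₃L₄ = 51·3·45 = 6885; L₄L₅ = 3·45·42 = 5670.
Length 3: L₁..L₃: k=1: 0+8262+5·54·3=9072; k=2: 13770+0+5·51·3=14535 → min 9072 | L₂..L₄: k=2: 0+6885+54·51·45=130815; k=3: 8262+0+54·3·45=15552 → min 15552 | L₃..L₅: k=3: 0+5670+51·3·42=12096; k=4: 6885+0+51·45·42=103275 → min 12096.
Length 4: L₁..L₄: k=1: 0+15552+5·54·45=27702; k=2: 13770+6885+5·51·45=32130; k=3: 9072+0+5·3·45=9747 → min 9747 | L₂..L₅: k=2: 0+12096+54·51·42=127764; k=3: 8262+5670+54·3·42=20736; k=4: 15552+0+54·45·42=117612 → min 20736.
Length 5: L₁..L₅: k=1: 0+20736+5·54·42=32076; k=2: 13770+12096+5·51·42=36576; k=3: 9072+5670+5·3·42=15372; k=4: 9747+0+5·45·42=19197 → min 15372.
Optimal order: ((L₁ × (L₂ × L₃)) × (L₄ × L₅)) with cost 15372.

15372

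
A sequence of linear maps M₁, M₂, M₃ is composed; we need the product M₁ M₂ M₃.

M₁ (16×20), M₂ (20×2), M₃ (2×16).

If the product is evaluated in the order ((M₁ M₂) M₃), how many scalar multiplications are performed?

1152

(M₁ M₂): 16×20 by 20×2 → 16×2, cost 16·20·2 = 640
((M₁ M₂) M₃): 16×2 by 2×16 → 16×16, cost 16·2·16 = 512; cumulative 1152
Total: 1152 scalar multiplications.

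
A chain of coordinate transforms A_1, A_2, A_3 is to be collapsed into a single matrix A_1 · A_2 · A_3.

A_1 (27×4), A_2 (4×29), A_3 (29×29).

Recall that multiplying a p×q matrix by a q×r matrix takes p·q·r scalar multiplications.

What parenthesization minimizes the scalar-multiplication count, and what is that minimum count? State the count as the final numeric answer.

(A_1 · (A_2 · A_3)): cost 6496.
((A_1 · A_2) · A_3): cost 25839.
Optimal: (A_1 · (A_2 · A_3)) with cost 6496.

6496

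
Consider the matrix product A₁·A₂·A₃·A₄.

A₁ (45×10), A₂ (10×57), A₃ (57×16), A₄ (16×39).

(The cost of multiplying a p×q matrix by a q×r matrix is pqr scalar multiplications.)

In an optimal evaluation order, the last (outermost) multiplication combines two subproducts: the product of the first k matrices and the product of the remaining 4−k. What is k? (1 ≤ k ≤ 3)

Adjacent pairs: A₁A₂ = 45·10·57 = 25650; A₂A₃ = 10·57·16 = 9120; A₃A₄ = 57·16·39 = 35568.
Length 3: A₁..A₃: k=1: 0+9120+45·10·16=16320; k=2: 25650+0+45·57·16=66690 → min 16320 | A₂..A₄: k=2: 0+35568+10·57·39=57798; k=3: 9120+0+10·16·39=15360 → min 15360.
Top-level splits: k=1: (A₁..A₁)·(A₂..A₄) → 0+15360+45·10·39 = 32910; k=2: (A₁..A₂)·(A₃..A₄) → 25650+35568+45·57·39 = 161253; k=3: (A₁..A₃)·(A₄..A₄) → 16320+0+45·16·39 = 44400.
Best split is after A₁, i.e. k = 1.

1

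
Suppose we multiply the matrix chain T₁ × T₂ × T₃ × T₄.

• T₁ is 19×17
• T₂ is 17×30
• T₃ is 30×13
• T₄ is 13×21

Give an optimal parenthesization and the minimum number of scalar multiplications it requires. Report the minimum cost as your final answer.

16016

Adjacent pairs: T₁T₂ = 19·17·30 = 9690; T₂T₃ = 17·30·13 = 6630; T₃T₄ = 30·13·21 = 8190.
Length 3: T₁..T₃: k=1: 0+6630+19·17·13=10829; k=2: 9690+0+19·30·13=17100 → min 10829 | T₂..T₄: k=2: 0+8190+17·30·21=18900; k=3: 6630+0+17·13·21=11271 → min 11271.
Length 4: T₁..T₄: k=1: 0+11271+19·17·21=18054; k=2: 9690+8190+19·30·21=29850; k=3: 10829+0+19·13·21=16016 → min 16016.
Optimal parenthesization: ((T₁ × (T₂ × T₃)) × T₄) with cost 16016.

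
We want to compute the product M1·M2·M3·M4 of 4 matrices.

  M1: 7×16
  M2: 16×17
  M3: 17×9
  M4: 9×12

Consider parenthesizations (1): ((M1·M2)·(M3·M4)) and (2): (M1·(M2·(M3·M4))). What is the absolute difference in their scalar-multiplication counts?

1276

Order (1) = ((M1·M2)·(M3·M4)): (M1·M2): 7×16 by 16×17 → 7×17, cost 7·16·17 = 1904; (M3·M4): 17×9 by 9×12 → 17×12, cost 17·9·12 = 1836; ((M1·M2)·(M3·M4)): 7×17 by 17×12 → 7×12, cost 7·17·12 = 1428; cumulative 5168. Total 5168.
Order (2) = (M1·(M2·(M3·M4))): (M3·M4): 17×9 by 9×12 → 17×12, cost 17·9·12 = 1836; (M2·(M3·M4)): 16×17 by 17×12 → 16×12, cost 16·17·12 = 3264; cumulative 5100; (M1·(M2·(M3·M4))): 7×16 by 16×12 → 7×12, cost 7·16·12 = 1344; cumulative 6444. Total 6444.
Difference: |5168 − 6444| = 1276.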